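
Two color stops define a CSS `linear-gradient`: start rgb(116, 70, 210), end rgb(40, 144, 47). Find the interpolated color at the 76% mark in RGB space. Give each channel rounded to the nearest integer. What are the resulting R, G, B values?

(58, 126, 86)

76% corresponds to t = 0.76.
R = 116 + 0.76 × (40 − 116) = 116 + 0.76 × -76 = 58.24 → 58
G = 70 + 0.76 × (144 − 70) = 70 + 0.76 × 74 = 126.24 → 126
B = 210 + 0.76 × (47 − 210) = 210 + 0.76 × -163 = 86.12 → 86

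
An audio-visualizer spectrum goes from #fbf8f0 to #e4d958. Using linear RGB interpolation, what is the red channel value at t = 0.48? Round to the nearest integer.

R₁ = 251 (from #fbf8f0), R₂ = 228 (from #e4d958).
R = 251 + 0.48 × (228 − 251) = 239.96 → 240

240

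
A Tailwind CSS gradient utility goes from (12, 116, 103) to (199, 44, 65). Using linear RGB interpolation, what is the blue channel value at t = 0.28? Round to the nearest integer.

B = 103 + 0.28 × (65 − 103) = 92.36 → 92

92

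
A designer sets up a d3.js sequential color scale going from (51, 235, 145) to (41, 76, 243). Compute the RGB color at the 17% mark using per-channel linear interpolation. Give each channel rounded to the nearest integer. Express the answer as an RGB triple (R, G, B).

(49, 208, 162)

17% corresponds to t = 0.17.
R = 51 + 0.17 × (41 − 51) = 51 + 0.17 × -10 = 49.3 → 49
G = 235 + 0.17 × (76 − 235) = 235 + 0.17 × -159 = 207.97 → 208
B = 145 + 0.17 × (243 − 145) = 145 + 0.17 × 98 = 161.66 → 162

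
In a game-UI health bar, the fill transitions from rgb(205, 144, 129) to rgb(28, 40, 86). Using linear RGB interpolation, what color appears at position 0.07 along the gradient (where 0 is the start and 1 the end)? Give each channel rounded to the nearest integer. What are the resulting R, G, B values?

R = 205 + 0.07 × (28 − 205) = 205 + 0.07 × -177 = 192.61 → 193
G = 144 + 0.07 × (40 − 144) = 144 + 0.07 × -104 = 136.72 → 137
B = 129 + 0.07 × (86 − 129) = 129 + 0.07 × -43 = 125.99 → 126
So the blended color is (193, 137, 126), about #c1897e.

(193, 137, 126)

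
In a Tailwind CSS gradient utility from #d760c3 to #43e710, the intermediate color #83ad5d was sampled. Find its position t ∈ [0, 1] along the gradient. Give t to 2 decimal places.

Invert the lerp on the B channel (largest span, 179): t = (93 − 195) / (16 − 195) = -102/-179 = 0.56983.
Check on R: (131 − 215)/(67 − 215) = 0.5676 ✓

0.57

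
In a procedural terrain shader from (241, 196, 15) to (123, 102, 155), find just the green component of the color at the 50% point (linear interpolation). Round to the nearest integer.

149

G = 196 + 0.5 × (102 − 196) = 149 → 149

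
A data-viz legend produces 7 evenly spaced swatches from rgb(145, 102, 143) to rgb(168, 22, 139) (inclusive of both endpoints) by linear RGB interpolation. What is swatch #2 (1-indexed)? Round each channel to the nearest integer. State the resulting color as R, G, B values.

With 7 swatches and endpoints inclusive, swatch 2 sits at t = (2 − 1)/(7 − 1) = 1/6 ≈ 0.1667.
R = 145 + 0.1667 × (168 − 145) = 148.834 → 149
G = 102 + 0.1667 × (22 − 102) = 88.664 → 89
B = 143 + 0.1667 × (139 − 143) = 142.333 → 142

(149, 89, 142)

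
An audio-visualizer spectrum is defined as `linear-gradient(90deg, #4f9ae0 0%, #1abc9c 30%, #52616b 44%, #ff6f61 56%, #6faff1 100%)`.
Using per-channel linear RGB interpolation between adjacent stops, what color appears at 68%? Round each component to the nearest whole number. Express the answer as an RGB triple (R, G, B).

68% lies between the 56% and 100% stops, so the local fraction is t = (68 − 56)/(100 − 56) = 12/44 ≈ 0.2727.
#ff6f61 → (255, 111, 97); #6faff1 → (111, 175, 241).
R = 255 + 0.2727 × (111 − 255) = 215.731 → 216
G = 111 + 0.2727 × (175 − 111) = 128.453 → 128
B = 97 + 0.2727 × (241 − 97) = 136.269 → 136

(216, 128, 136)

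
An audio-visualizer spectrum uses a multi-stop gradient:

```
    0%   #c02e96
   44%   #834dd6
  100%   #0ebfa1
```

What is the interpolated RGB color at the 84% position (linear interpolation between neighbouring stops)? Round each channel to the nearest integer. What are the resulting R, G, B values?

84% lies between the 44% and 100% stops, so the local fraction is t = (84 − 44)/(100 − 44) = 40/56 ≈ 0.7143.
#834dd6 → (131, 77, 214); #0ebfa1 → (14, 191, 161).
R = 131 + 0.7143 × (14 − 131) = 47.427 → 47
G = 77 + 0.7143 × (191 − 77) = 158.43 → 158
B = 214 + 0.7143 × (161 − 214) = 176.142 → 176

(47, 158, 176)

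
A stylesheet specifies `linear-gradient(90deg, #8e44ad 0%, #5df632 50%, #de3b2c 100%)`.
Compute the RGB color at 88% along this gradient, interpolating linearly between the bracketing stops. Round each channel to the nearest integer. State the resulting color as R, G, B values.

88% lies between the 50% and 100% stops, so the local fraction is t = (88 − 50)/(100 − 50) = 38/50 ≈ 0.76.
#5df632 → (93, 246, 50); #de3b2c → (222, 59, 44).
R = 93 + 0.76 × (222 − 93) = 191.04 → 191
G = 246 + 0.76 × (59 − 246) = 103.88 → 104
B = 50 + 0.76 × (44 − 50) = 45.44 → 45

(191, 104, 45)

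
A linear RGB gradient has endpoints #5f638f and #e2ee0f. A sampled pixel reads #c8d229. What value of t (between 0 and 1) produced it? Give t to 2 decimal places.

Invert the lerp on the G channel (largest span, 139): t = (210 − 99) / (238 − 99) = 111/139 = 0.79856.
Check on R: (200 − 95)/(226 − 95) = 0.8015 ✓

0.80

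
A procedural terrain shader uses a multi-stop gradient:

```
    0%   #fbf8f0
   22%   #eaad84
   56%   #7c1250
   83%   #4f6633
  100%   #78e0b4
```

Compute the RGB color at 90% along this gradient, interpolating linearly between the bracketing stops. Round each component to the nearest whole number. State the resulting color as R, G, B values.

(96, 152, 104)

90% lies between the 83% and 100% stops, so the local fraction is t = (90 − 83)/(100 − 83) = 7/17 ≈ 0.4118.
#4f6633 → (79, 102, 51); #78e0b4 → (120, 224, 180).
R = 79 + 0.4118 × (120 − 79) = 95.884 → 96
G = 102 + 0.4118 × (224 − 102) = 152.24 → 152
B = 51 + 0.4118 × (180 − 51) = 104.122 → 104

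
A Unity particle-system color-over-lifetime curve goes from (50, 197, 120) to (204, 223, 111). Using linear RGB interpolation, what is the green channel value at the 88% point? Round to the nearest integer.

G = 197 + 0.88 × (223 − 197) = 219.88 → 220

220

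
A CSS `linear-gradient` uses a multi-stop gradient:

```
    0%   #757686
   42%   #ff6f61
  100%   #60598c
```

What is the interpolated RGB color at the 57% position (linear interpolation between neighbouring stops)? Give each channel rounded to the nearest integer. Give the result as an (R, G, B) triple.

57% lies between the 42% and 100% stops, so the local fraction is t = (57 − 42)/(100 − 42) = 15/58 ≈ 0.2586.
#ff6f61 → (255, 111, 97); #60598c → (96, 89, 140).
R = 255 + 0.2586 × (96 − 255) = 213.883 → 214
G = 111 + 0.2586 × (89 − 111) = 105.311 → 105
B = 97 + 0.2586 × (140 − 97) = 108.12 → 108

(214, 105, 108)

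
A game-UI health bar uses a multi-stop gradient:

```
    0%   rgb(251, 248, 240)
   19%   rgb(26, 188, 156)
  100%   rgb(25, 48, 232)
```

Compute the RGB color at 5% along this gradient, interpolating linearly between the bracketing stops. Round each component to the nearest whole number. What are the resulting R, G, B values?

(192, 232, 218)

5% lies between the 0% and 19% stops, so the local fraction is t = (5 − 0)/(19 − 0) = 5/19 ≈ 0.2632.
R = 251 + 0.2632 × (26 − 251) = 191.78 → 192
G = 248 + 0.2632 × (188 − 248) = 232.208 → 232
B = 240 + 0.2632 × (156 − 240) = 217.891 → 218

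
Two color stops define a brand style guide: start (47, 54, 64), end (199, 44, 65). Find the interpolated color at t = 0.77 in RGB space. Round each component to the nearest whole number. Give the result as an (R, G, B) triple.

R = 47 + 0.77 × (199 − 47) = 47 + 0.77 × 152 = 164.04 → 164
G = 54 + 0.77 × (44 − 54) = 54 + 0.77 × -10 = 46.3 → 46
B = 64 + 0.77 × (65 − 64) = 64 + 0.77 × 1 = 64.77 → 65
So the blended color is (164, 46, 65), about #a42e41.

(164, 46, 65)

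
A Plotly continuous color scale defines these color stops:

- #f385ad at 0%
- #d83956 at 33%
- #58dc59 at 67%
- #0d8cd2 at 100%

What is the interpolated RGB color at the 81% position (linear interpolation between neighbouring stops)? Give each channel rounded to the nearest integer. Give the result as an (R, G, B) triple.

81% lies between the 67% and 100% stops, so the local fraction is t = (81 − 67)/(100 − 67) = 14/33 ≈ 0.4242.
#58dc59 → (88, 220, 89); #0d8cd2 → (13, 140, 210).
R = 88 + 0.4242 × (13 − 88) = 56.185 → 56
G = 220 + 0.4242 × (140 − 220) = 186.064 → 186
B = 89 + 0.4242 × (210 − 89) = 140.328 → 140

(56, 186, 140)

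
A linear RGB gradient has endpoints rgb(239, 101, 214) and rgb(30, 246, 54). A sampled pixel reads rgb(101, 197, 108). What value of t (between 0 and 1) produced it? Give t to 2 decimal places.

Invert the lerp on the R channel (largest span, 209): t = (101 − 239) / (30 − 239) = -138/-209 = 0.66029.
Check on G: (197 − 101)/(246 − 101) = 0.6621 ✓

0.66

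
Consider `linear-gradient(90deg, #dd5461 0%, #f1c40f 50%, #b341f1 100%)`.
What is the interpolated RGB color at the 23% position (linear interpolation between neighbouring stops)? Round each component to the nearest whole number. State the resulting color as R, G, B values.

(230, 136, 59)

23% lies between the 0% and 50% stops, so the local fraction is t = (23 − 0)/(50 − 0) = 23/50 ≈ 0.46.
#dd5461 → (221, 84, 97); #f1c40f → (241, 196, 15).
R = 221 + 0.46 × (241 − 221) = 230.2 → 230
G = 84 + 0.46 × (196 − 84) = 135.52 → 136
B = 97 + 0.46 × (15 − 97) = 59.28 → 59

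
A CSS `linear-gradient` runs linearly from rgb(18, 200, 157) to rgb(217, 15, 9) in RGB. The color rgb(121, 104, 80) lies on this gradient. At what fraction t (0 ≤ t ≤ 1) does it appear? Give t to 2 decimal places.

0.52

Invert the lerp on the R channel (largest span, 199): t = (121 − 18) / (217 − 18) = 103/199 = 0.51759.
Check on G: (104 − 200)/(15 − 200) = 0.5189 ✓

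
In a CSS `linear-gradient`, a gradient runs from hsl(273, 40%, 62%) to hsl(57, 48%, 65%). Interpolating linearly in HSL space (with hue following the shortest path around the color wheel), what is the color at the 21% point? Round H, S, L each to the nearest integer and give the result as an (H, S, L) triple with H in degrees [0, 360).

Hue: 57 − 273 = -216°, but |-216| > 180 so the shorter arc goes the other way: Δh = -216 + 360 = 144°.
H = 273 + 0.21 × (144) = 303.24 → 303°
S = 40 + 0.21 × (48 − 40) = 41.68 → 42%
L = 62 + 0.21 × (65 − 62) = 62.63 → 63%

(303, 42, 63)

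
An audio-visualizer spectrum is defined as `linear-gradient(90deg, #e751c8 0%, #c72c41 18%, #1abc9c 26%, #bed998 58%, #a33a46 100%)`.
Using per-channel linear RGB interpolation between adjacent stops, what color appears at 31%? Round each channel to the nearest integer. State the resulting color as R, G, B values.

31% lies between the 26% and 58% stops, so the local fraction is t = (31 − 26)/(58 − 26) = 5/32 ≈ 0.1562.
#1abc9c → (26, 188, 156); #bed998 → (190, 217, 152).
R = 26 + 0.1562 × (190 − 26) = 51.617 → 52
G = 188 + 0.1562 × (217 − 188) = 192.53 → 193
B = 156 + 0.1562 × (152 − 156) = 155.375 → 155

(52, 193, 155)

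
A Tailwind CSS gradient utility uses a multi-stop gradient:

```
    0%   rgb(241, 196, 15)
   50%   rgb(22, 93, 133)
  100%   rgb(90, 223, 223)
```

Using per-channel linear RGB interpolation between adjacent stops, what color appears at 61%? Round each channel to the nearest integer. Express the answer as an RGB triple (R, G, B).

(37, 122, 153)

61% lies between the 50% and 100% stops, so the local fraction is t = (61 − 50)/(100 − 50) = 11/50 ≈ 0.22.
R = 22 + 0.22 × (90 − 22) = 36.96 → 37
G = 93 + 0.22 × (223 − 93) = 121.6 → 122
B = 133 + 0.22 × (223 − 133) = 152.8 → 153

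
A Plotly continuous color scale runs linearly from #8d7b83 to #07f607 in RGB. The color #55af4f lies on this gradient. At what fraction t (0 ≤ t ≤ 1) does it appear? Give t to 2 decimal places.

0.42

Invert the lerp on the R channel (largest span, 134): t = (85 − 141) / (7 − 141) = -56/-134 = 0.41791.
Check on G: (175 − 123)/(246 − 123) = 0.4228 ✓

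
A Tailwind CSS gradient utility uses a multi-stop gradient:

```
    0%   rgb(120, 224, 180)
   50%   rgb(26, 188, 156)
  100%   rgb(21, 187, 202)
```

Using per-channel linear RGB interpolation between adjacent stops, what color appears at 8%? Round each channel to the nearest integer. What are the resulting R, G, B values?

(105, 218, 176)

8% lies between the 0% and 50% stops, so the local fraction is t = (8 − 0)/(50 − 0) = 8/50 ≈ 0.16.
R = 120 + 0.16 × (26 − 120) = 104.96 → 105
G = 224 + 0.16 × (188 − 224) = 218.24 → 218
B = 180 + 0.16 × (156 − 180) = 176.16 → 176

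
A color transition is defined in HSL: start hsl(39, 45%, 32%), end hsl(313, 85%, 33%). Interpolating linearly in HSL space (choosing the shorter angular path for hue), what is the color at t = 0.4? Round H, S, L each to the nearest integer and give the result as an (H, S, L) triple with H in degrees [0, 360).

(5, 61, 32)

Hue: 313 − 39 = 274°, but |274| > 180 so the shorter arc goes the other way: Δh = 274 − 360 = -86°.
H = 39 + 0.4 × (-86) = 4.6 → 5°
S = 45 + 0.4 × (85 − 45) = 61 → 61%
L = 32 + 0.4 × (33 − 32) = 32.4 → 32%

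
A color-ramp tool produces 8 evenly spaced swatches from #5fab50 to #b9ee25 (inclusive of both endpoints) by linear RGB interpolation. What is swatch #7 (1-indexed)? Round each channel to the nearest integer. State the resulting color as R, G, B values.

With 8 swatches and endpoints inclusive, swatch 7 sits at t = (7 − 1)/(8 − 1) = 6/7 ≈ 0.8571.
#5fab50 → (95, 171, 80); #b9ee25 → (185, 238, 37).
R = 95 + 0.8571 × (185 − 95) = 172.139 → 172
G = 171 + 0.8571 × (238 − 171) = 228.426 → 228
B = 80 + 0.8571 × (37 − 80) = 43.145 → 43

(172, 228, 43)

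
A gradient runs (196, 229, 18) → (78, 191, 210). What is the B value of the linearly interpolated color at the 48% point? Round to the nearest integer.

110

B = 18 + 0.48 × (210 − 18) = 110.16 → 110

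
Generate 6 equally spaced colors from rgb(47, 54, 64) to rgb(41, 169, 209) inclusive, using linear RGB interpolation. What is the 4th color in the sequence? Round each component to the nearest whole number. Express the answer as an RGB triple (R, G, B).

(43, 123, 151)

With 6 swatches and endpoints inclusive, swatch 4 sits at t = (4 − 1)/(6 − 1) = 3/5 ≈ 0.6.
R = 47 + 0.6 × (41 − 47) = 43.4 → 43
G = 54 + 0.6 × (169 − 54) = 123 → 123
B = 64 + 0.6 × (209 − 64) = 151 → 151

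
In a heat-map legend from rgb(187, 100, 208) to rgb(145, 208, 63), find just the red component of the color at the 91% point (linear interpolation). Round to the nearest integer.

149

R = 187 + 0.91 × (145 − 187) = 148.78 → 149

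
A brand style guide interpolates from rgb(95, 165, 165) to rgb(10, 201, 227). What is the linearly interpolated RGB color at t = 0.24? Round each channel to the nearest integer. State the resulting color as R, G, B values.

R = 95 + 0.24 × (10 − 95) = 95 + 0.24 × -85 = 74.6 → 75
G = 165 + 0.24 × (201 − 165) = 165 + 0.24 × 36 = 173.64 → 174
B = 165 + 0.24 × (227 − 165) = 165 + 0.24 × 62 = 179.88 → 180
So the blended color is (75, 174, 180), about #4baeb4.

(75, 174, 180)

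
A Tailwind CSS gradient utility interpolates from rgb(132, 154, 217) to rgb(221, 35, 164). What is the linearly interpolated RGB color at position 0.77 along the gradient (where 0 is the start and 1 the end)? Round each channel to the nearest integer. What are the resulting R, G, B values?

(201, 62, 176)

R = 132 + 0.77 × (221 − 132) = 132 + 0.77 × 89 = 200.53 → 201
G = 154 + 0.77 × (35 − 154) = 154 + 0.77 × -119 = 62.37 → 62
B = 217 + 0.77 × (164 − 217) = 217 + 0.77 × -53 = 176.19 → 176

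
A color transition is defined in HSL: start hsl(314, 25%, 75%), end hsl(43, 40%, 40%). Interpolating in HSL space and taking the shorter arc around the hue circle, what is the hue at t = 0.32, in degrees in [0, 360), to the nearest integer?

Hue: 43 − 314 = -271°, but |-271| > 180 so the shorter arc goes the other way: Δh = -271 + 360 = 89°.
H = 314 + 0.32 × (89) = 342.48 → 342°

342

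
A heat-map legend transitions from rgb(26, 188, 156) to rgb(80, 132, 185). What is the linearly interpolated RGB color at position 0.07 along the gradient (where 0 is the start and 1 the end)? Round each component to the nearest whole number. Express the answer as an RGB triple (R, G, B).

R = 26 + 0.07 × (80 − 26) = 26 + 0.07 × 54 = 29.78 → 30
G = 188 + 0.07 × (132 − 188) = 188 + 0.07 × -56 = 184.08 → 184
B = 156 + 0.07 × (185 − 156) = 156 + 0.07 × 29 = 158.03 → 158

(30, 184, 158)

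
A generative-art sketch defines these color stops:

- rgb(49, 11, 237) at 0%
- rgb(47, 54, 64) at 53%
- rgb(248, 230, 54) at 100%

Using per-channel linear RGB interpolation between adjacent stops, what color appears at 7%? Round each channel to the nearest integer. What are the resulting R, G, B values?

7% lies between the 0% and 53% stops, so the local fraction is t = (7 − 0)/(53 − 0) = 7/53 ≈ 0.1321.
R = 49 + 0.1321 × (47 − 49) = 48.736 → 49
G = 11 + 0.1321 × (54 − 11) = 16.68 → 17
B = 237 + 0.1321 × (64 − 237) = 214.147 → 214

(49, 17, 214)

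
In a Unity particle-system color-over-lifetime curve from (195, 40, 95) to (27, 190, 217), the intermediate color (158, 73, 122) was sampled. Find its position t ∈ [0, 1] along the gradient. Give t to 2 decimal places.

0.22

Invert the lerp on the R channel (largest span, 168): t = (158 − 195) / (27 − 195) = -37/-168 = 0.22024.
Check on G: (73 − 40)/(190 − 40) = 0.22 ✓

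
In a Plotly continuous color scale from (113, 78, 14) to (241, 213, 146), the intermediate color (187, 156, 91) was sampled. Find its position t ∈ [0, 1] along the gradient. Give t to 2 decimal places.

0.58

Invert the lerp on the G channel (largest span, 135): t = (156 − 78) / (213 − 78) = 78/135 = 0.57778.
Check on R: (187 − 113)/(241 − 113) = 0.5781 ✓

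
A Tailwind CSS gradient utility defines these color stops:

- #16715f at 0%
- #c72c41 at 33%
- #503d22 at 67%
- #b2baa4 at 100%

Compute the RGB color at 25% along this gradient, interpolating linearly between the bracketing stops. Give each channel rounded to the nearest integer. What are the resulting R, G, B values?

25% lies between the 0% and 33% stops, so the local fraction is t = (25 − 0)/(33 − 0) = 25/33 ≈ 0.7576.
#16715f → (22, 113, 95); #c72c41 → (199, 44, 65).
R = 22 + 0.7576 × (199 − 22) = 156.095 → 156
G = 113 + 0.7576 × (44 − 113) = 60.726 → 61
B = 95 + 0.7576 × (65 − 95) = 72.272 → 72

(156, 61, 72)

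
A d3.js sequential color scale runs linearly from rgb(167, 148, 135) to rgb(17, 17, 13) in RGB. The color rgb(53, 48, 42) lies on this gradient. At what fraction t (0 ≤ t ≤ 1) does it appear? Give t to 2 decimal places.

0.76

Invert the lerp on the R channel (largest span, 150): t = (53 − 167) / (17 − 167) = -114/-150 = 0.76.
Check on G: (48 − 148)/(17 − 148) = 0.7634 ✓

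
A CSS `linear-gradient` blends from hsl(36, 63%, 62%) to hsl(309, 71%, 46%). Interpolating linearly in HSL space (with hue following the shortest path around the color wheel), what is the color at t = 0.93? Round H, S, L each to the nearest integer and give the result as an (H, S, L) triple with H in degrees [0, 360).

(315, 70, 47)

Hue: 309 − 36 = 273°, but |273| > 180 so the shorter arc goes the other way: Δh = 273 − 360 = -87°.
H = 36 + 0.93 × (-87) = -44.91 → -45 → -45 mod 360 = 315°
S = 63 + 0.93 × (71 − 63) = 70.44 → 70%
L = 62 + 0.93 × (46 − 62) = 47.12 → 47%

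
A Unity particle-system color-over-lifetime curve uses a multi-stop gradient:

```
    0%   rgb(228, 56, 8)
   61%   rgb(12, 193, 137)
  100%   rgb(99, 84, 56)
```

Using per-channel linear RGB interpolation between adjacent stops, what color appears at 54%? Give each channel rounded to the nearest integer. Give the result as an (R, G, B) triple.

(37, 177, 122)

54% lies between the 0% and 61% stops, so the local fraction is t = (54 − 0)/(61 − 0) = 54/61 ≈ 0.8852.
R = 228 + 0.8852 × (12 − 228) = 36.797 → 37
G = 56 + 0.8852 × (193 − 56) = 177.272 → 177
B = 8 + 0.8852 × (137 − 8) = 122.191 → 122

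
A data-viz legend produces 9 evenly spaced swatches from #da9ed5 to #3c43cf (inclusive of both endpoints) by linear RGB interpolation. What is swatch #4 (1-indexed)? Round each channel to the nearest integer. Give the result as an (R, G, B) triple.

With 9 swatches and endpoints inclusive, swatch 4 sits at t = (4 − 1)/(9 − 1) = 3/8 ≈ 0.375.
#da9ed5 → (218, 158, 213); #3c43cf → (60, 67, 207).
R = 218 + 0.375 × (60 − 218) = 158.75 → 159
G = 158 + 0.375 × (67 − 158) = 123.875 → 124
B = 213 + 0.375 × (207 − 213) = 210.75 → 211

(159, 124, 211)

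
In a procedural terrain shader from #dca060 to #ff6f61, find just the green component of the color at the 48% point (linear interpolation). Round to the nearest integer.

G₁ = 160 (from #dca060), G₂ = 111 (from #ff6f61).
G = 160 + 0.48 × (111 − 160) = 136.48 → 136

136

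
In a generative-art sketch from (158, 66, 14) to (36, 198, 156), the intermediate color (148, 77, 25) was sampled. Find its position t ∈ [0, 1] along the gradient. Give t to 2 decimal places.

Invert the lerp on the B channel (largest span, 142): t = (25 − 14) / (156 − 14) = 11/142 = 0.077465.
Check on R: (148 − 158)/(36 − 158) = 0.08197 ✓

0.08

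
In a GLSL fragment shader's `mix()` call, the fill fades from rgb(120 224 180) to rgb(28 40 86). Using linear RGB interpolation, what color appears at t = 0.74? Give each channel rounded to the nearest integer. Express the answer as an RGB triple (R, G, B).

(52, 88, 110)

R = 120 + 0.74 × (28 − 120) = 120 + 0.74 × -92 = 51.92 → 52
G = 224 + 0.74 × (40 − 224) = 224 + 0.74 × -184 = 87.84 → 88
B = 180 + 0.74 × (86 − 180) = 180 + 0.74 × -94 = 110.44 → 110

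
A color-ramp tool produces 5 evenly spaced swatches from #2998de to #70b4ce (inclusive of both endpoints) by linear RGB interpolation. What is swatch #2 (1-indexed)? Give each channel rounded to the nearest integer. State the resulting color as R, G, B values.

(59, 159, 218)

With 5 swatches and endpoints inclusive, swatch 2 sits at t = (2 − 1)/(5 − 1) = 1/4 ≈ 0.25.
#2998de → (41, 152, 222); #70b4ce → (112, 180, 206).
R = 41 + 0.25 × (112 − 41) = 58.75 → 59
G = 152 + 0.25 × (180 − 152) = 159 → 159
B = 222 + 0.25 × (206 − 222) = 218 → 218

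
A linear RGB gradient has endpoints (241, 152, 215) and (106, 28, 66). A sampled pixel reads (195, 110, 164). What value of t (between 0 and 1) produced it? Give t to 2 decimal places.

0.34

Invert the lerp on the B channel (largest span, 149): t = (164 − 215) / (66 − 215) = -51/-149 = 0.34228.
Check on R: (195 − 241)/(106 − 241) = 0.3407 ✓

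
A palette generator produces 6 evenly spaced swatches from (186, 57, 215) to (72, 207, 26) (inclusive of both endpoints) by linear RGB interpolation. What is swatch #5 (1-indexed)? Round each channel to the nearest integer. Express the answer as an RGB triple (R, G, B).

With 6 swatches and endpoints inclusive, swatch 5 sits at t = (5 − 1)/(6 − 1) = 4/5 ≈ 0.8.
R = 186 + 0.8 × (72 − 186) = 94.8 → 95
G = 57 + 0.8 × (207 − 57) = 177 → 177
B = 215 + 0.8 × (26 − 215) = 63.8 → 64

(95, 177, 64)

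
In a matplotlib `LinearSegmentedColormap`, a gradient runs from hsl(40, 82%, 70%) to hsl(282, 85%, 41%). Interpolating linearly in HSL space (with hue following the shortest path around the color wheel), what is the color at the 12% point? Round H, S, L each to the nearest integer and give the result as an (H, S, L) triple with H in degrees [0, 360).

Hue: 282 − 40 = 242°, but |242| > 180 so the shorter arc goes the other way: Δh = 242 − 360 = -118°.
H = 40 + 0.12 × (-118) = 25.84 → 26°
S = 82 + 0.12 × (85 − 82) = 82.36 → 82%
L = 70 + 0.12 × (41 − 70) = 66.52 → 67%

(26, 82, 67)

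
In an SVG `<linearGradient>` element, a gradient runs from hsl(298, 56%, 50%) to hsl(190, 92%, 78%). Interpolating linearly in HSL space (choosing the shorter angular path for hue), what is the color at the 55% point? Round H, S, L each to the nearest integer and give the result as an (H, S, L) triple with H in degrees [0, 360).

(239, 76, 65)

Hue arc: Δh = 190 − 298 = -108° (|Δh| ≤ 180, already the shorter path).
H = 298 + 0.55 × (-108) = 238.6 → 239°
S = 56 + 0.55 × (92 − 56) = 75.8 → 76%
L = 50 + 0.55 × (78 − 50) = 65.4 → 65%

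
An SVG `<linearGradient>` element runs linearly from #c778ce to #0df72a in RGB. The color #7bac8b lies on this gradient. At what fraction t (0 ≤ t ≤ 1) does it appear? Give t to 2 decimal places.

Invert the lerp on the R channel (largest span, 186): t = (123 − 199) / (13 − 199) = -76/-186 = 0.4086.
Check on G: (172 − 120)/(247 − 120) = 0.4094 ✓

0.41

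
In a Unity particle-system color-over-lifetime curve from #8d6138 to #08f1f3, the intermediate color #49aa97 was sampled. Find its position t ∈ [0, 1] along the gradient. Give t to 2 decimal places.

0.51

Invert the lerp on the B channel (largest span, 187): t = (151 − 56) / (243 − 56) = 95/187 = 0.50802.
Check on R: (73 − 141)/(8 − 141) = 0.5113 ✓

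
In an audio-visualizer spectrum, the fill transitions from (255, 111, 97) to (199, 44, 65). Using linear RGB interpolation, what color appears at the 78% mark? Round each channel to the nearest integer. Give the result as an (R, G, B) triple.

(211, 59, 72)

78% corresponds to t = 0.78.
R = 255 + 0.78 × (199 − 255) = 255 + 0.78 × -56 = 211.32 → 211
G = 111 + 0.78 × (44 − 111) = 111 + 0.78 × -67 = 58.74 → 59
B = 97 + 0.78 × (65 − 97) = 97 + 0.78 × -32 = 72.04 → 72
So the blended color is (211, 59, 72), about #d33b48.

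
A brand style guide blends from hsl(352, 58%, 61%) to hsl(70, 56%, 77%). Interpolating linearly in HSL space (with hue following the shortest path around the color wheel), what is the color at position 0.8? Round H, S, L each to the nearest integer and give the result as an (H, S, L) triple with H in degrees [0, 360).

Hue: 70 − 352 = -282°, but |-282| > 180 so the shorter arc goes the other way: Δh = -282 + 360 = 78°.
H = 352 + 0.8 × (78) = 414.4 → 414 → 414 mod 360 = 54°
S = 58 + 0.8 × (56 − 58) = 56.4 → 56%
L = 61 + 0.8 × (77 − 61) = 73.8 → 74%

(54, 56, 74)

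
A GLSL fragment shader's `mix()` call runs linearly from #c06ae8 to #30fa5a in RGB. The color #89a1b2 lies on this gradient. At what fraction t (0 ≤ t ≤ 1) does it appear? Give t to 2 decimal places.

0.38

Invert the lerp on the R channel (largest span, 144): t = (137 − 192) / (48 − 192) = -55/-144 = 0.38194.
Check on G: (161 − 106)/(250 − 106) = 0.3819 ✓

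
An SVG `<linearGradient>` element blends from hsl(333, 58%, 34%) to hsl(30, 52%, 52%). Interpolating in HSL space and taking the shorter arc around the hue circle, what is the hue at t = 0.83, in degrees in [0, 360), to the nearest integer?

Hue: 30 − 333 = -303°, but |-303| > 180 so the shorter arc goes the other way: Δh = -303 + 360 = 57°.
H = 333 + 0.83 × (57) = 380.31 → 380 → 380 mod 360 = 20°

20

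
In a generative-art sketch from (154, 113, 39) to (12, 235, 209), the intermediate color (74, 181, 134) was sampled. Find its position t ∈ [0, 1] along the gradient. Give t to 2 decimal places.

Invert the lerp on the B channel (largest span, 170): t = (134 − 39) / (209 − 39) = 95/170 = 0.55882.
Check on R: (74 − 154)/(12 − 154) = 0.5634 ✓

0.56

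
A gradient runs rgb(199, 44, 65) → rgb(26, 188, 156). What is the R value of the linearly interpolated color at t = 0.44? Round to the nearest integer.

123

R = 199 + 0.44 × (26 − 199) = 122.88 → 123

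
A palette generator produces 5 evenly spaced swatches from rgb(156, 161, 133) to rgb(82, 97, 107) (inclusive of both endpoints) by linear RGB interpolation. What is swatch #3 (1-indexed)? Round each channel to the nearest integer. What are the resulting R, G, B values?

With 5 swatches and endpoints inclusive, swatch 3 sits at t = (3 − 1)/(5 − 1) = 2/4 ≈ 0.5.
R = 156 + 0.5 × (82 − 156) = 119 → 119
G = 161 + 0.5 × (97 − 161) = 129 → 129
B = 133 + 0.5 × (107 − 133) = 120 → 120

(119, 129, 120)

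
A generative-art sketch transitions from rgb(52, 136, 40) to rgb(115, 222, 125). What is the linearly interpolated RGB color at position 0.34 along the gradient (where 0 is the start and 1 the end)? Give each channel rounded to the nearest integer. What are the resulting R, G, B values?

R = 52 + 0.34 × (115 − 52) = 52 + 0.34 × 63 = 73.42 → 73
G = 136 + 0.34 × (222 − 136) = 136 + 0.34 × 86 = 165.24 → 165
B = 40 + 0.34 × (125 − 40) = 40 + 0.34 × 85 = 68.9 → 69

(73, 165, 69)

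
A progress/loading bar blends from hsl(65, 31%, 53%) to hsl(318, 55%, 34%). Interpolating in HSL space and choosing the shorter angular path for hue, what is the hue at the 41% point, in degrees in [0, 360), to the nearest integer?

Hue: 318 − 65 = 253°, but |253| > 180 so the shorter arc goes the other way: Δh = 253 − 360 = -107°.
H = 65 + 0.41 × (-107) = 21.13 → 21°

21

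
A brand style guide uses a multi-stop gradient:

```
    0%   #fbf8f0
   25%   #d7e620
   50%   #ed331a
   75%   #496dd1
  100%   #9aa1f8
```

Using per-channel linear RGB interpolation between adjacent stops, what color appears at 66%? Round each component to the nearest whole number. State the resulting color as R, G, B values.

66% lies between the 50% and 75% stops, so the local fraction is t = (66 − 50)/(75 − 50) = 16/25 ≈ 0.64.
#ed331a → (237, 51, 26); #496dd1 → (73, 109, 209).
R = 237 + 0.64 × (73 − 237) = 132.04 → 132
G = 51 + 0.64 × (109 − 51) = 88.12 → 88
B = 26 + 0.64 × (209 − 26) = 143.12 → 143

(132, 88, 143)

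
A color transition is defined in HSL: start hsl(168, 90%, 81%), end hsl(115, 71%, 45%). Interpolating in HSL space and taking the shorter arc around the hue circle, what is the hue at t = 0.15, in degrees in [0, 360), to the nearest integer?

160

Hue arc: Δh = 115 − 168 = -53° (|Δh| ≤ 180, already the shorter path).
H = 168 + 0.15 × (-53) = 160.05 → 160°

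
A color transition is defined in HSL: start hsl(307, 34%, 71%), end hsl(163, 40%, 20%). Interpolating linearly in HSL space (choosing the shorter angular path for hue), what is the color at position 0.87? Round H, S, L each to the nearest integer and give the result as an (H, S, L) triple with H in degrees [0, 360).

Hue arc: Δh = 163 − 307 = -144° (|Δh| ≤ 180, already the shorter path).
H = 307 + 0.87 × (-144) = 181.72 → 182°
S = 34 + 0.87 × (40 − 34) = 39.22 → 39%
L = 71 + 0.87 × (20 − 71) = 26.63 → 27%

(182, 39, 27)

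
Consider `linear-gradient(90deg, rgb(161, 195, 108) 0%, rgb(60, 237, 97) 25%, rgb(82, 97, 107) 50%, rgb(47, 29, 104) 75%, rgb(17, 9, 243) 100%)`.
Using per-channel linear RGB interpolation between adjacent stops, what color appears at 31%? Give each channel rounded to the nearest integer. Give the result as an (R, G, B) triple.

31% lies between the 25% and 50% stops, so the local fraction is t = (31 − 25)/(50 − 25) = 6/25 ≈ 0.24.
R = 60 + 0.24 × (82 − 60) = 65.28 → 65
G = 237 + 0.24 × (97 − 237) = 203.4 → 203
B = 97 + 0.24 × (107 − 97) = 99.4 → 99

(65, 203, 99)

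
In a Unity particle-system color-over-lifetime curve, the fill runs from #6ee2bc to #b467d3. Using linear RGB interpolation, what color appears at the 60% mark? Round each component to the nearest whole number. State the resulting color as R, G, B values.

(152, 152, 202)

#6ee2bc → (110, 226, 188); #b467d3 → (180, 103, 211).
60% corresponds to t = 0.6.
R = 110 + 0.6 × (180 − 110) = 110 + 0.6 × 70 = 152 → 152
G = 226 + 0.6 × (103 − 226) = 226 + 0.6 × -123 = 152.2 → 152
B = 188 + 0.6 × (211 − 188) = 188 + 0.6 × 23 = 201.8 → 202
So the blended color is (152, 152, 202), about #9898ca.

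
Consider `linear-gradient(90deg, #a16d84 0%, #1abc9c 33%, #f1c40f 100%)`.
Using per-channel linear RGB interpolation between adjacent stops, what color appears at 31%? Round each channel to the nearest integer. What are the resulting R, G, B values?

31% lies between the 0% and 33% stops, so the local fraction is t = (31 − 0)/(33 − 0) = 31/33 ≈ 0.9394.
#a16d84 → (161, 109, 132); #1abc9c → (26, 188, 156).
R = 161 + 0.9394 × (26 − 161) = 34.181 → 34
G = 109 + 0.9394 × (188 − 109) = 183.213 → 183
B = 132 + 0.9394 × (156 − 132) = 154.546 → 155

(34, 183, 155)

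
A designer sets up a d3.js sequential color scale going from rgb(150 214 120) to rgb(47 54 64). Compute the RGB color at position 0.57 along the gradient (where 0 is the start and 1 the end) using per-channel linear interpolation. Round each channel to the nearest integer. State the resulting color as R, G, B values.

R = 150 + 0.57 × (47 − 150) = 150 + 0.57 × -103 = 91.29 → 91
G = 214 + 0.57 × (54 − 214) = 214 + 0.57 × -160 = 122.8 → 123
B = 120 + 0.57 × (64 − 120) = 120 + 0.57 × -56 = 88.08 → 88
So the blended color is (91, 123, 88), about #5b7b58.

(91, 123, 88)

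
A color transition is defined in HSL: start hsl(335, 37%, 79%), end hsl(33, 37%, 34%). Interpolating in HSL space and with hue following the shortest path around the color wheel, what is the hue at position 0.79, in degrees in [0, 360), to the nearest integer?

21

Hue: 33 − 335 = -302°, but |-302| > 180 so the shorter arc goes the other way: Δh = -302 + 360 = 58°.
H = 335 + 0.79 × (58) = 380.82 → 381 → 381 mod 360 = 21°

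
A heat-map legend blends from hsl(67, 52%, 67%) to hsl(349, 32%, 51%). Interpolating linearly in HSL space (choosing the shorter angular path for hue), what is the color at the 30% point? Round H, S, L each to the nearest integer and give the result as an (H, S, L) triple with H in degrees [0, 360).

(44, 46, 62)

Hue: 349 − 67 = 282°, but |282| > 180 so the shorter arc goes the other way: Δh = 282 − 360 = -78°.
H = 67 + 0.3 × (-78) = 43.6 → 44°
S = 52 + 0.3 × (32 − 52) = 46 → 46%
L = 67 + 0.3 × (51 − 67) = 62.2 → 62%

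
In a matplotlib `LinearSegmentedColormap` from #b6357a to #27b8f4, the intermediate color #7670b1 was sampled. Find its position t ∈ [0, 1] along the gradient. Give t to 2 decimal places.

0.45

Invert the lerp on the R channel (largest span, 143): t = (118 − 182) / (39 − 182) = -64/-143 = 0.44755.
Check on G: (112 − 53)/(184 − 53) = 0.4504 ✓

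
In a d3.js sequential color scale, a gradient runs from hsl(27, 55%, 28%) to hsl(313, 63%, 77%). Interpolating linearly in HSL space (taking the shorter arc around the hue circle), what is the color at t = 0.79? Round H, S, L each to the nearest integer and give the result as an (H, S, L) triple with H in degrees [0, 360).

(329, 61, 67)

Hue: 313 − 27 = 286°, but |286| > 180 so the shorter arc goes the other way: Δh = 286 − 360 = -74°.
H = 27 + 0.79 × (-74) = -31.46 → -31 → -31 mod 360 = 329°
S = 55 + 0.79 × (63 − 55) = 61.32 → 61%
L = 28 + 0.79 × (77 − 28) = 66.71 → 67%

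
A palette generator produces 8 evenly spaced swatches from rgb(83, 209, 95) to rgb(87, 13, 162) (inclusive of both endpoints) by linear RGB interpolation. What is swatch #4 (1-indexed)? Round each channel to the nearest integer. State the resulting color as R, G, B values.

With 8 swatches and endpoints inclusive, swatch 4 sits at t = (4 − 1)/(8 − 1) = 3/7 ≈ 0.4286.
R = 83 + 0.4286 × (87 − 83) = 84.714 → 85
G = 209 + 0.4286 × (13 − 209) = 124.994 → 125
B = 95 + 0.4286 × (162 − 95) = 123.716 → 124

(85, 125, 124)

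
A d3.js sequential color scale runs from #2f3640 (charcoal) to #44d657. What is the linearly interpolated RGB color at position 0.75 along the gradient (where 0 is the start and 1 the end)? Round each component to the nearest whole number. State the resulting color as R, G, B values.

#2f3640 → (47, 54, 64); #44d657 → (68, 214, 87).
R = 47 + 0.75 × (68 − 47) = 47 + 0.75 × 21 = 62.75 → 63
G = 54 + 0.75 × (214 − 54) = 54 + 0.75 × 160 = 174 → 174
B = 64 + 0.75 × (87 − 64) = 64 + 0.75 × 23 = 81.25 → 81

(63, 174, 81)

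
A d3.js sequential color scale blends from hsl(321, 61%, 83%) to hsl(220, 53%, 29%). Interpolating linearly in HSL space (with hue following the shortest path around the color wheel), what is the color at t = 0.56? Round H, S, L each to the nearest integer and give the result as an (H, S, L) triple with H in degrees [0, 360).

(264, 57, 53)

Hue arc: Δh = 220 − 321 = -101° (|Δh| ≤ 180, already the shorter path).
H = 321 + 0.56 × (-101) = 264.44 → 264°
S = 61 + 0.56 × (53 − 61) = 56.52 → 57%
L = 83 + 0.56 × (29 − 83) = 52.76 → 53%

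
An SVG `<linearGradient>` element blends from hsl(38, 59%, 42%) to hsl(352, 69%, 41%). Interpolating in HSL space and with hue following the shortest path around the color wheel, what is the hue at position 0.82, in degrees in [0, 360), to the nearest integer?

Hue: 352 − 38 = 314°, but |314| > 180 so the shorter arc goes the other way: Δh = 314 − 360 = -46°.
H = 38 + 0.82 × (-46) = 0.28 → 0°

0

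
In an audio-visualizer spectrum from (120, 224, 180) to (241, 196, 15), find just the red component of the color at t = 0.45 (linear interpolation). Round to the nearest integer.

R = 120 + 0.45 × (241 − 120) = 174.45 → 174

174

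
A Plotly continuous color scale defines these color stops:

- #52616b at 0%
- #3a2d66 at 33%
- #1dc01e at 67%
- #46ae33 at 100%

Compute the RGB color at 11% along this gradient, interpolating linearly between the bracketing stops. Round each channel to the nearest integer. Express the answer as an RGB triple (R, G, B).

11% lies between the 0% and 33% stops, so the local fraction is t = (11 − 0)/(33 − 0) = 11/33 ≈ 0.3333.
#52616b → (82, 97, 107); #3a2d66 → (58, 45, 102).
R = 82 + 0.3333 × (58 − 82) = 74.001 → 74
G = 97 + 0.3333 × (45 − 97) = 79.668 → 80
B = 107 + 0.3333 × (102 − 107) = 105.334 → 105

(74, 80, 105)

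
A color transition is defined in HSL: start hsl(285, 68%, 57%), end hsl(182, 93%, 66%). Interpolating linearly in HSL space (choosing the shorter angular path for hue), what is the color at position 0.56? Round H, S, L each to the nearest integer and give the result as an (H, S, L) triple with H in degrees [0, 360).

(227, 82, 62)

Hue arc: Δh = 182 − 285 = -103° (|Δh| ≤ 180, already the shorter path).
H = 285 + 0.56 × (-103) = 227.32 → 227°
S = 68 + 0.56 × (93 − 68) = 82 → 82%
L = 57 + 0.56 × (66 − 57) = 62.04 → 62%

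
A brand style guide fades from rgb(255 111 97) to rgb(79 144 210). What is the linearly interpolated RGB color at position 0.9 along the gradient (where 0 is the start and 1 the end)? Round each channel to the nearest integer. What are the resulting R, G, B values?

(97, 141, 199)

R = 255 + 0.9 × (79 − 255) = 255 + 0.9 × -176 = 96.6 → 97
G = 111 + 0.9 × (144 − 111) = 111 + 0.9 × 33 = 140.7 → 141
B = 97 + 0.9 × (210 − 97) = 97 + 0.9 × 113 = 198.7 → 199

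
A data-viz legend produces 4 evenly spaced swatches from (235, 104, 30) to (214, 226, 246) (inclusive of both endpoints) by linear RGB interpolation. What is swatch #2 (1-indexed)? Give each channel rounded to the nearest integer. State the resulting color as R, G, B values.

With 4 swatches and endpoints inclusive, swatch 2 sits at t = (2 − 1)/(4 − 1) = 1/3 ≈ 0.3333.
R = 235 + 0.3333 × (214 − 235) = 228.001 → 228
G = 104 + 0.3333 × (226 − 104) = 144.663 → 145
B = 30 + 0.3333 × (246 − 30) = 101.993 → 102

(228, 145, 102)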